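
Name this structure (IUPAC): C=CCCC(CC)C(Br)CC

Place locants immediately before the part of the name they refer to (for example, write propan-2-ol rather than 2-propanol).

6-bromo-5-ethyloct-1-ene

The longest carbon chain that includes the multiple bond has 8 carbons, so the parent hydride is octane.
The chain contains a C=C double bond, so the unsaturation ending is -ene.
The numbering direction is chosen so that numbering from this end puts the double bond at C-1 rather than C-7.
This places the double bond between C-1 and C-2; a bromo group at C-6; an ethyl group at C-5.
Prefixes are listed alphabetically: bromo, ethyl.
Assembling the pieces gives 6-bromo-5-ethyloct-1-ene.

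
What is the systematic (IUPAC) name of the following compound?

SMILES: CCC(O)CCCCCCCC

Counting along the main chain through the –OH group gives 11 carbons: the parent is undecane.
The principal characteristic group is an alcohol (–OH), named with the suffix -ol.
The numbering direction is chosen so that numbering from this end puts the hydroxyl group at C-3 rather than C-9.
That gives the hydroxyl at C-3.
Putting it together: undecan-3-ol.

undecan-3-ol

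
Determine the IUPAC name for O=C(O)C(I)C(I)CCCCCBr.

8-bromo-2,3-diiodooctanoic acid

The longest carbon chain that includes the –COOH group has 8 carbons, so the parent hydride is octane.
The highest-priority functional group is a carboxylic acid (terminal –COOH), so the name ends in -oic acid.
Choose the numbering such that the carboxylic acid carbon is C-1 by definition.
With this numbering: a bromo group at C-8; iodo groups at C-2 and C-3.
Prefixes are listed alphabetically: bromo, iodo.
Putting it together: 8-bromo-2,3-diiodooctanoic acid.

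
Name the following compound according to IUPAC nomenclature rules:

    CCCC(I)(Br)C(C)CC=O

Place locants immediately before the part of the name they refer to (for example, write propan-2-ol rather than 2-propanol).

The longest carbon chain that includes the –CHO group has 7 carbons, so the parent hydride is heptane.
An aldehyde (terminal –CHO) is the principal characteristic group, giving the suffix -al.
The numbering direction is chosen so that the aldehyde carbon is C-1 by definition.
With this numbering: a bromo group at C-4; an iodo group at C-4; a methyl group at C-3.
Substituent prefixes are cited in alphabetical order (multiplying prefixes like di-/tri- are ignored for ordering).
The name is 4-bromo-4-iodo-3-methylheptanal.

4-bromo-4-iodo-3-methylheptanal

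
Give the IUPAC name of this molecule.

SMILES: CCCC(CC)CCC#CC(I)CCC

9-ethyl-4-iodododec-5-yne

The longest chain bearing the multiple bond is 12 carbons long (dodecane).
A C≡C triple bond in the chain gives the infix -yne-.
The numbering direction is chosen so that numbering from this end puts the triple bond at C-5 rather than C-7.
This places the triple bond between C-5 and C-6; an ethyl group at C-9; an iodo group at C-4.
Substituent prefixes are cited in alphabetical order (multiplying prefixes like di-/tri- are ignored for ordering).
Putting it together: 9-ethyl-4-iodododec-5-yne.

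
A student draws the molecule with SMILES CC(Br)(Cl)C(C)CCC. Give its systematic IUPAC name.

2-bromo-2-chloro-3-methylhexane

The longest continuous carbon chain has 6 atoms, so the parent hydride is hexane.
Choose the numbering such that the substituent locant set {2,2,3} is lower than {4,5,5} at the first point of difference.
This places a bromo group at C-2; a chloro group at C-2; a methyl group at C-3.
Substituent prefixes are cited in alphabetical order (multiplying prefixes like di-/tri- are ignored for ordering).
Putting it together: 2-bromo-2-chloro-3-methylhexane.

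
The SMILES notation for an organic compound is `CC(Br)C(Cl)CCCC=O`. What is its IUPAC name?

6-bromo-5-chloroheptanal

Counting along the main chain through the –CHO group gives 7 carbons: the parent is heptane.
The highest-priority functional group is an aldehyde (terminal –CHO), so the name ends in -al.
Number the chain so that the aldehyde carbon is C-1 by definition.
That gives a bromo group at C-6; a chloro group at C-5.
The substituents are ordered alphabetically, ignoring any di-/tri- multipliers.
The name is 6-bromo-5-chloroheptanal.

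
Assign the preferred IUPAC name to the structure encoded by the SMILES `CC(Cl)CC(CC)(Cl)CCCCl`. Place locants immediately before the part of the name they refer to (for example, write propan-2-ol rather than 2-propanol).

The longest continuous carbon chain has 7 atoms, so the parent hydride is heptane.
The numbering direction is chosen so that the substituent locant set {1,4,4,6} is lower than {2,4,4,7} at the first point of difference.
With this numbering: chloro groups at C-1 and C-4 and C-6; an ethyl group at C-4.
Prefixes are listed alphabetically: chloro, ethyl.
Assembling the pieces gives 1,4,6-trichloro-4-ethylheptane.

1,4,6-trichloro-4-ethylheptane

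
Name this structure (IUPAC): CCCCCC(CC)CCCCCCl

The longest continuous carbon chain has 11 atoms, so the parent hydride is undecane.
Number the chain so that the substituent locant set {1,6} is lower than {6,11} at the first point of difference.
With this numbering: a chloro group at C-1; an ethyl group at C-6.
Prefixes are listed alphabetically: chloro, ethyl.
The name is 1-chloro-6-ethylundecane.

1-chloro-6-ethylundecane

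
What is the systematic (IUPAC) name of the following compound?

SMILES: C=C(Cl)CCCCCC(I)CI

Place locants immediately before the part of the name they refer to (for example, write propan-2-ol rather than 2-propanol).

The longest carbon chain that includes the multiple bond has 9 carbons, so the parent hydride is nonane.
There is one C=C double bond, indicated by the ending -ene.
The numbering direction is chosen so that numbering from this end puts the double bond at C-1 rather than C-8.
With this numbering: the double bond between C-1 and C-2; a chloro group at C-2; iodo groups at C-8 and C-9.
Substituent prefixes are cited in alphabetical order (multiplying prefixes like di-/tri- are ignored for ordering).
Putting it together: 2-chloro-8,9-diiodonon-1-ene.

2-chloro-8,9-diiodonon-1-ene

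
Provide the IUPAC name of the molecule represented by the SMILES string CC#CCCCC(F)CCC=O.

4-fluorodec-8-ynal

The longest carbon chain that includes the –CHO group and the multiple bond has 10 carbons, so the parent hydride is decane.
An aldehyde (terminal –CHO) is the principal characteristic group, giving the suffix -al.
There is one C≡C triple bond, indicated by the ending -yne.
Choose the numbering such that the aldehyde carbon is C-1 by definition.
This places the triple bond between C-8 and C-9; a fluoro group at C-4.
The name is 4-fluorodec-8-ynal.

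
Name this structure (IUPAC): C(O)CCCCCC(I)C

The longest carbon chain that includes the –OH group has 8 carbons, so the parent hydride is octane.
An alcohol (–OH) is the principal characteristic group, giving the suffix -ol.
The numbering direction is chosen so that numbering from this end puts the hydroxyl group at C-1 rather than C-8.
This places the hydroxyl at C-1; an iodo group at C-7.
Putting it together: 7-iodooctan-1-ol.

7-iodooctan-1-ol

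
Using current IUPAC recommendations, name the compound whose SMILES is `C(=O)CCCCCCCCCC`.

undecanal

Counting along the main chain through the –CHO group gives 11 carbons: the parent is undecane.
The principal characteristic group is an aldehyde (terminal –CHO), named with the suffix -al.
Number the chain so that the aldehyde carbon is C-1 by definition.
The name is undecanal.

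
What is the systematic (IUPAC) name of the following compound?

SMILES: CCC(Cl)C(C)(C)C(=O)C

4-chloro-3,3-dimethylhexan-2-one

Counting along the main chain through the carbonyl gives 6 carbons: the parent is hexane.
A ketone (C=O on an internal carbon) is the principal characteristic group, giving the suffix -one.
Number the chain so that numbering from this end puts the carbonyl group at C-2 rather than C-5.
With this numbering: the carbonyl at C-2; a chloro group at C-4; two methyl groups at C-3.
Substituent prefixes are cited in alphabetical order (multiplying prefixes like di-/tri- are ignored for ordering).
Assembling the pieces gives 4-chloro-3,3-dimethylhexan-2-one.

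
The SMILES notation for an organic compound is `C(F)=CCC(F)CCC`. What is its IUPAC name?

1,4-difluorohept-1-ene

The longest carbon chain that includes the multiple bond has 7 carbons, so the parent hydride is heptane.
There is one C=C double bond, indicated by the ending -ene.
Number the chain so that numbering from this end puts the double bond at C-1 rather than C-6.
That gives the double bond between C-1 and C-2; fluoro groups at C-1 and C-4.
The name is 1,4-difluorohept-1-ene.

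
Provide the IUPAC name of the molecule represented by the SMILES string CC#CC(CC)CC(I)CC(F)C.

The longest carbon chain that includes the multiple bond has 9 carbons, so the parent hydride is nonane.
A C≡C triple bond in the chain gives the infix -yne-.
The numbering direction is chosen so that numbering from this end puts the triple bond at C-2 rather than C-7.
This places the triple bond between C-2 and C-3; an ethyl group at C-4; a fluoro group at C-8; an iodo group at C-6.
Substituent prefixes are cited in alphabetical order (multiplying prefixes like di-/tri- are ignored for ordering).
Assembling the pieces gives 4-ethyl-8-fluoro-6-iodonon-2-yne.

4-ethyl-8-fluoro-6-iodonon-2-yne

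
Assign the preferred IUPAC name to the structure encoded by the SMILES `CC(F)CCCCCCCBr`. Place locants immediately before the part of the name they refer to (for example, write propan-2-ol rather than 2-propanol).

1-bromo-8-fluorononane

The parent chain contains 9 carbons (nonane).
Number the chain so that the substituent locant set {1,8} is lower than {2,9} at the first point of difference.
With this numbering: a bromo group at C-1; a fluoro group at C-8.
Substituent prefixes are cited in alphabetical order (multiplying prefixes like di-/tri- are ignored for ordering).
Assembling the pieces gives 1-bromo-8-fluorononane.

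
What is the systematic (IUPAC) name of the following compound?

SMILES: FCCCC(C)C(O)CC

7-fluoro-4-methylheptan-3-ol

The longest chain bearing the –OH group is 7 carbons long (heptane).
An alcohol (–OH) is the principal characteristic group, giving the suffix -ol.
Number the chain so that numbering from this end puts the hydroxyl group at C-3 rather than C-5.
With this numbering: the hydroxyl at C-3; a fluoro group at C-7; a methyl group at C-4.
Substituent prefixes are cited in alphabetical order (multiplying prefixes like di-/tri- are ignored for ordering).
Assembling the pieces gives 7-fluoro-4-methylheptan-3-ol.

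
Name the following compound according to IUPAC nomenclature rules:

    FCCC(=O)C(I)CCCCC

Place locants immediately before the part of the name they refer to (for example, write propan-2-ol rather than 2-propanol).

The longest carbon chain that includes the carbonyl has 9 carbons, so the parent hydride is nonane.
A ketone (C=O on an internal carbon) is the principal characteristic group, giving the suffix -one.
Number the chain so that numbering from this end puts the carbonyl group at C-3 rather than C-7.
With this numbering: the carbonyl at C-3; a fluoro group at C-1; an iodo group at C-4.
Prefixes are listed alphabetically: fluoro, iodo.
Putting it together: 1-fluoro-4-iodononan-3-one.

1-fluoro-4-iodononan-3-one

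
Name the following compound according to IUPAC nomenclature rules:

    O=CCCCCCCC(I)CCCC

The longest carbon chain that includes the –CHO group has 12 carbons, so the parent hydride is dodecane.
The principal characteristic group is an aldehyde (terminal –CHO), named with the suffix -al.
Choose the numbering such that the aldehyde carbon is C-1 by definition.
With this numbering: an iodo group at C-8.
Assembling the pieces gives 8-iodododecanal.

8-iodododecanal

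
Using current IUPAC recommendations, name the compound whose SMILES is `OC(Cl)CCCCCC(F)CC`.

Counting along the main chain through the –OH group gives 9 carbons: the parent is nonane.
An alcohol (–OH) is the principal characteristic group, giving the suffix -ol.
Choose the numbering such that numbering from this end puts the hydroxyl group at C-1 rather than C-9.
With this numbering: the hydroxyl at C-1; a chloro group at C-1; a fluoro group at C-7.
The substituents are ordered alphabetically, ignoring any di-/tri- multipliers.
Assembling the pieces gives 1-chloro-7-fluorononan-1-ol.

1-chloro-7-fluorononan-1-ol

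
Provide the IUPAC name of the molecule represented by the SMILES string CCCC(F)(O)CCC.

Counting along the main chain through the –OH group gives 7 carbons: the parent is heptane.
The principal characteristic group is an alcohol (–OH), named with the suffix -ol.
The molecule is symmetric, so either numbering direction gives the same locants.
That gives the hydroxyl at C-4; a fluoro group at C-4.
The name is 4-fluoroheptan-4-ol.

4-fluoroheptan-4-ol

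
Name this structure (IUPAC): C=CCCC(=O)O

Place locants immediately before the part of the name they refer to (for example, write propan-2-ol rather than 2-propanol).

pent-4-enoic acid

The longest carbon chain that includes the –COOH group and the multiple bond has 5 carbons, so the parent hydride is pentane.
The principal characteristic group is a carboxylic acid (terminal –COOH), named with the suffix -oic acid.
There is one C=C double bond, indicated by the ending -ene.
The numbering direction is chosen so that the carboxylic acid carbon is C-1 by definition.
This places the double bond between C-4 and C-5.
Assembling the pieces gives pent-4-enoic acid.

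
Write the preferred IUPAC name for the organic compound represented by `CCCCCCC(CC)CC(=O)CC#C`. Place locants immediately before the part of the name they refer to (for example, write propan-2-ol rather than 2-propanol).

The longest chain bearing the carbonyl and the multiple bond is 12 carbons long (dodecane).
The highest-priority functional group is a ketone (C=O on an internal carbon), so the name ends in -one.
A C≡C triple bond in the chain gives the infix -yne-.
Choose the numbering such that numbering from this end puts the carbonyl group at C-4 rather than C-9.
This places the carbonyl at C-4; the triple bond between C-1 and C-2; an ethyl group at C-6.
Assembling the pieces gives 6-ethyldodec-1-yn-4-one.

6-ethyldodec-1-yn-4-one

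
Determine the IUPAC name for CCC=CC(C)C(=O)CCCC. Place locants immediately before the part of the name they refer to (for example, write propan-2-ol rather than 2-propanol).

Counting along the main chain through the carbonyl and the multiple bond gives 10 carbons: the parent is decane.
A ketone (C=O on an internal carbon) is the principal characteristic group, giving the suffix -one.
There is one C=C double bond, indicated by the ending -ene.
The numbering direction is chosen so that numbering from this end puts the carbonyl group at C-5 rather than C-6.
This places the carbonyl at C-5; the double bond between C-7 and C-8; a methyl group at C-6.
Putting it together: 6-methyldec-7-en-5-one.

6-methyldec-7-en-5-one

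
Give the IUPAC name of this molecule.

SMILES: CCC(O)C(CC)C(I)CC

The longest carbon chain that includes the –OH group has 7 carbons, so the parent hydride is heptane.
The principal characteristic group is an alcohol (–OH), named with the suffix -ol.
Choose the numbering such that numbering from this end puts the hydroxyl group at C-3 rather than C-5.
That gives the hydroxyl at C-3; an ethyl group at C-4; an iodo group at C-5.
The substituents are ordered alphabetically, ignoring any di-/tri- multipliers.
Putting it together: 4-ethyl-5-iodoheptan-3-ol.

4-ethyl-5-iodoheptan-3-ol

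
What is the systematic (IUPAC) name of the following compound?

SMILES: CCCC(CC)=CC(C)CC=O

The longest chain bearing the –CHO group and the multiple bond is 8 carbons long (octane).
The highest-priority functional group is an aldehyde (terminal –CHO), so the name ends in -al.
A C=C double bond in the chain gives the infix -ene-.
The numbering direction is chosen so that the aldehyde carbon is C-1 by definition.
That gives the double bond between C-4 and C-5; an ethyl group at C-5; a methyl group at C-3.
The substituents are ordered alphabetically, ignoring any di-/tri- multipliers.
Assembling the pieces gives 5-ethyl-3-methyloct-4-enal.

5-ethyl-3-methyloct-4-enal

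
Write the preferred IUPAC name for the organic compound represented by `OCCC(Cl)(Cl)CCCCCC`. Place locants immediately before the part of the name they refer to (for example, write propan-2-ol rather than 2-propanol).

3,3-dichlorononan-1-ol

The longest chain bearing the –OH group is 9 carbons long (nonane).
The principal characteristic group is an alcohol (–OH), named with the suffix -ol.
Choose the numbering such that numbering from this end puts the hydroxyl group at C-1 rather than C-9.
This places the hydroxyl at C-1; two chloro groups at C-3.
Assembling the pieces gives 3,3-dichlorononan-1-ol.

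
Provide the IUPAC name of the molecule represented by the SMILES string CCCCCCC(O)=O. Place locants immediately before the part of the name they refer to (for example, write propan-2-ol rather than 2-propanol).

The longest carbon chain that includes the –COOH group has 7 carbons, so the parent hydride is heptane.
The principal characteristic group is a carboxylic acid (terminal –COOH), named with the suffix -oic acid.
The numbering direction is chosen so that the carboxylic acid carbon is C-1 by definition.
The name is heptanoic acid.

heptanoic acid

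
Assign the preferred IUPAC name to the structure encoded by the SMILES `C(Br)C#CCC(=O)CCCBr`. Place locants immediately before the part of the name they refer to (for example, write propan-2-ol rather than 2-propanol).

1,8-dibromooct-6-yn-4-one

Counting along the main chain through the carbonyl and the multiple bond gives 8 carbons: the parent is octane.
A ketone (C=O on an internal carbon) is the principal characteristic group, giving the suffix -one.
The chain contains a C≡C triple bond, so the unsaturation ending is -yne.
The numbering direction is chosen so that numbering from this end puts the carbonyl group at C-4 rather than C-5.
This places the carbonyl at C-4; the triple bond between C-6 and C-7; bromo groups at C-1 and C-8.
Putting it together: 1,8-dibromooct-6-yn-4-one.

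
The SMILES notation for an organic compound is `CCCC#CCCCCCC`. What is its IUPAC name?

undec-4-yne

Counting along the main chain through the multiple bond gives 11 carbons: the parent is undecane.
A C≡C triple bond in the chain gives the infix -yne-.
The numbering direction is chosen so that numbering from this end puts the triple bond at C-4 rather than C-7.
With this numbering: the triple bond between C-4 and C-5.
Assembling the pieces gives undec-4-yne.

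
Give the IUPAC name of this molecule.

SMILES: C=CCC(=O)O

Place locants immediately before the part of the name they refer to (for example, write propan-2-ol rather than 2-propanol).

but-3-enoic acid

The longest chain bearing the –COOH group and the multiple bond is 4 carbons long (butane).
A carboxylic acid (terminal –COOH) is the principal characteristic group, giving the suffix -oic acid.
The chain contains a C=C double bond, so the unsaturation ending is -ene.
The numbering direction is chosen so that the carboxylic acid carbon is C-1 by definition.
With this numbering: the double bond between C-3 and C-4.
Putting it together: but-3-enoic acid.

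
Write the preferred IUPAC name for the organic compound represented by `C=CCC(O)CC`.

Counting along the main chain through the –OH group and the multiple bond gives 6 carbons: the parent is hexane.
The principal characteristic group is an alcohol (–OH), named with the suffix -ol.
There is one C=C double bond, indicated by the ending -ene.
Choose the numbering such that numbering from this end puts the hydroxyl group at C-3 rather than C-4.
This places the hydroxyl at C-3; the double bond between C-5 and C-6.
Putting it together: hex-5-en-3-ol.

hex-5-en-3-ol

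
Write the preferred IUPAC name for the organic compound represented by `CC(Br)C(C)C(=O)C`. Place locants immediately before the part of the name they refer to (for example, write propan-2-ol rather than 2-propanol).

Counting along the main chain through the carbonyl gives 5 carbons: the parent is pentane.
The principal characteristic group is a ketone (C=O on an internal carbon), named with the suffix -one.
Choose the numbering such that numbering from this end puts the carbonyl group at C-2 rather than C-4.
This places the carbonyl at C-2; a bromo group at C-4; a methyl group at C-3.
Prefixes are listed alphabetically: bromo, methyl.
Assembling the pieces gives 4-bromo-3-methylpentan-2-one.

4-bromo-3-methylpentan-2-one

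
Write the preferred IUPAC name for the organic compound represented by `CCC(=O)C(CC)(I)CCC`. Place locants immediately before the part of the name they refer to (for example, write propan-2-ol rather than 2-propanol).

The longest carbon chain that includes the carbonyl has 7 carbons, so the parent hydride is heptane.
The highest-priority functional group is a ketone (C=O on an internal carbon), so the name ends in -one.
Number the chain so that numbering from this end puts the carbonyl group at C-3 rather than C-5.
This places the carbonyl at C-3; an ethyl group at C-4; an iodo group at C-4.
The substituents are ordered alphabetically, ignoring any di-/tri- multipliers.
Assembling the pieces gives 4-ethyl-4-iodoheptan-3-one.

4-ethyl-4-iodoheptan-3-one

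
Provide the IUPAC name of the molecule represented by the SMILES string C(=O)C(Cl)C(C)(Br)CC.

3-bromo-2-chloro-3-methylpentanal

The longest chain bearing the –CHO group is 5 carbons long (pentane).
The principal characteristic group is an aldehyde (terminal –CHO), named with the suffix -al.
Number the chain so that the aldehyde carbon is C-1 by definition.
With this numbering: a bromo group at C-3; a chloro group at C-2; a methyl group at C-3.
Prefixes are listed alphabetically: bromo, chloro, methyl.
Assembling the pieces gives 3-bromo-2-chloro-3-methylpentanal.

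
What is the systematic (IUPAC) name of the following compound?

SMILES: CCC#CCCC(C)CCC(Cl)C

10-chloro-7-methylundec-3-yne

Counting along the main chain through the multiple bond gives 11 carbons: the parent is undecane.
There is one C≡C triple bond, indicated by the ending -yne.
Number the chain so that numbering from this end puts the triple bond at C-3 rather than C-8.
With this numbering: the triple bond between C-3 and C-4; a chloro group at C-10; a methyl group at C-7.
The substituents are ordered alphabetically, ignoring any di-/tri- multipliers.
The name is 10-chloro-7-methylundec-3-yne.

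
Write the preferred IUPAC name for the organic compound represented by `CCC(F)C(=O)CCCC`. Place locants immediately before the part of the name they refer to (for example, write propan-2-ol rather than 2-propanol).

3-fluorooctan-4-one

The longest chain bearing the carbonyl is 8 carbons long (octane).
The principal characteristic group is a ketone (C=O on an internal carbon), named with the suffix -one.
Choose the numbering such that numbering from this end puts the carbonyl group at C-4 rather than C-5.
This places the carbonyl at C-4; a fluoro group at C-3.
Putting it together: 3-fluorooctan-4-one.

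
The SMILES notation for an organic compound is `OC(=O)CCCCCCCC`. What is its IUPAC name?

nonanoic acid

Counting along the main chain through the –COOH group gives 9 carbons: the parent is nonane.
The highest-priority functional group is a carboxylic acid (terminal –COOH), so the name ends in -oic acid.
The numbering direction is chosen so that the carboxylic acid carbon is C-1 by definition.
Putting it together: nonanoic acid.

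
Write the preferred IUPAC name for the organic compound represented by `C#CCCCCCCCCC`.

undec-1-yne

Counting along the main chain through the multiple bond gives 11 carbons: the parent is undecane.
The chain contains a C≡C triple bond, so the unsaturation ending is -yne.
Choose the numbering such that numbering from this end puts the triple bond at C-1 rather than C-10.
With this numbering: the triple bond between C-1 and C-2.
Assembling the pieces gives undec-1-yne.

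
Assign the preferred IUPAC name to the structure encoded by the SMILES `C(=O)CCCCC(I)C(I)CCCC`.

The longest chain bearing the –CHO group is 11 carbons long (undecane).
An aldehyde (terminal –CHO) is the principal characteristic group, giving the suffix -al.
Choose the numbering such that the aldehyde carbon is C-1 by definition.
This places iodo groups at C-6 and C-7.
Assembling the pieces gives 6,7-diiodoundecanal.

6,7-diiodoundecanal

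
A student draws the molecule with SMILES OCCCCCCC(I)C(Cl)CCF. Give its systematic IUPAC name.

8-chloro-10-fluoro-7-iododecan-1-ol

The longest chain bearing the –OH group is 10 carbons long (decane).
The highest-priority functional group is an alcohol (–OH), so the name ends in -ol.
Choose the numbering such that numbering from this end puts the hydroxyl group at C-1 rather than C-10.
With this numbering: the hydroxyl at C-1; a chloro group at C-8; a fluoro group at C-10; an iodo group at C-7.
The substituents are ordered alphabetically, ignoring any di-/tri- multipliers.
The name is 8-chloro-10-fluoro-7-iododecan-1-ol.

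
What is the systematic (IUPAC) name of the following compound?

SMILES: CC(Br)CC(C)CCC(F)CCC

The longest carbon chain is 10 atoms: the parent is decane.
The numbering direction is chosen so that the substituent locant set {2,4,7} is lower than {4,7,9} at the first point of difference.
This places a bromo group at C-2; a fluoro group at C-7; a methyl group at C-4.
Prefixes are listed alphabetically: bromo, fluoro, methyl.
Putting it together: 2-bromo-7-fluoro-4-methyldecane.

2-bromo-7-fluoro-4-methyldecane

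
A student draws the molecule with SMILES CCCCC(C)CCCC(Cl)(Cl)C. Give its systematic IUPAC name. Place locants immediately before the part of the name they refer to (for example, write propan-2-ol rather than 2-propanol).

The longest carbon chain is 10 atoms: the parent is decane.
Number the chain so that the substituent locant set {2,2,6} is lower than {5,9,9} at the first point of difference.
That gives two chloro groups at C-2; a methyl group at C-6.
Substituent prefixes are cited in alphabetical order (multiplying prefixes like di-/tri- are ignored for ordering).
The name is 2,2-dichloro-6-methyldecane.

2,2-dichloro-6-methyldecane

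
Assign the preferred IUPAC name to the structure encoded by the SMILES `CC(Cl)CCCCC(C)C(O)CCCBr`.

The longest chain bearing the –OH group is 11 carbons long (undecane).
The principal characteristic group is an alcohol (–OH), named with the suffix -ol.
Choose the numbering such that numbering from this end puts the hydroxyl group at C-4 rather than C-8.
That gives the hydroxyl at C-4; a bromo group at C-1; a chloro group at C-10; a methyl group at C-5.
Prefixes are listed alphabetically: bromo, chloro, methyl.
The name is 1-bromo-10-chloro-5-methylundecan-4-ol.

1-bromo-10-chloro-5-methylundecan-4-ol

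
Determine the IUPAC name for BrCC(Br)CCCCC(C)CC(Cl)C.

1,2-dibromo-9-chloro-7-methyldecane

The longest continuous carbon chain has 10 atoms, so the parent hydride is decane.
The numbering direction is chosen so that the substituent locant set {1,2,7,9} is lower than {2,4,9,10} at the first point of difference.
That gives bromo groups at C-1 and C-2; a chloro group at C-9; a methyl group at C-7.
Prefixes are listed alphabetically: bromo, chloro, methyl.
The name is 1,2-dibromo-9-chloro-7-methyldecane.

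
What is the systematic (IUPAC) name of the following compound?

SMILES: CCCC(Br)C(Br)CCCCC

4,5-dibromodecane

The parent chain contains 10 carbons (decane).
Choose the numbering such that the substituent locant set {4,5} is lower than {6,7} at the first point of difference.
That gives bromo groups at C-4 and C-5.
The name is 4,5-dibromodecane.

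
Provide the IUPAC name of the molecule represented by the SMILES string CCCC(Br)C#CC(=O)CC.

6-bromonon-4-yn-3-one

Counting along the main chain through the carbonyl and the multiple bond gives 9 carbons: the parent is nonane.
A ketone (C=O on an internal carbon) is the principal characteristic group, giving the suffix -one.
The chain contains a C≡C triple bond, so the unsaturation ending is -yne.
Number the chain so that numbering from this end puts the carbonyl group at C-3 rather than C-7.
That gives the carbonyl at C-3; the triple bond between C-4 and C-5; a bromo group at C-6.
Putting it together: 6-bromonon-4-yn-3-one.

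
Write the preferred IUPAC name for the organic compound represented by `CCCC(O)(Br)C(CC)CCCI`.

The longest chain bearing the –OH group is 8 carbons long (octane).
An alcohol (–OH) is the principal characteristic group, giving the suffix -ol.
Choose the numbering such that numbering from this end puts the hydroxyl group at C-4 rather than C-5.
That gives the hydroxyl at C-4; a bromo group at C-4; an ethyl group at C-5; an iodo group at C-8.
The substituents are ordered alphabetically, ignoring any di-/tri- multipliers.
Putting it together: 4-bromo-5-ethyl-8-iodooctan-4-ol.

4-bromo-5-ethyl-8-iodooctan-4-ol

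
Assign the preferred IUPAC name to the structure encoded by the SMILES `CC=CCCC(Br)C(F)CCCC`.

Counting along the main chain through the multiple bond gives 11 carbons: the parent is undecane.
A C=C double bond in the chain gives the infix -ene-.
Choose the numbering such that numbering from this end puts the double bond at C-2 rather than C-9.
That gives the double bond between C-2 and C-3; a bromo group at C-6; a fluoro group at C-7.
Substituent prefixes are cited in alphabetical order (multiplying prefixes like di-/tri- are ignored for ordering).
Putting it together: 6-bromo-7-fluoroundec-2-ene.

6-bromo-7-fluoroundec-2-ene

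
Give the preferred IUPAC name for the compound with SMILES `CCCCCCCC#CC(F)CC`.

Counting along the main chain through the multiple bond gives 12 carbons: the parent is dodecane.
A C≡C triple bond in the chain gives the infix -yne-.
Choose the numbering such that numbering from this end puts the triple bond at C-4 rather than C-8.
That gives the triple bond between C-4 and C-5; a fluoro group at C-3.
The name is 3-fluorododec-4-yne.

3-fluorododec-4-yne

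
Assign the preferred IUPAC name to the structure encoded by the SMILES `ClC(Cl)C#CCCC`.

1,1-dichlorohex-2-yne

The longest chain bearing the multiple bond is 6 carbons long (hexane).
There is one C≡C triple bond, indicated by the ending -yne.
Number the chain so that numbering from this end puts the triple bond at C-2 rather than C-4.
That gives the triple bond between C-2 and C-3; two chloro groups at C-1.
Putting it together: 1,1-dichlorohex-2-yne.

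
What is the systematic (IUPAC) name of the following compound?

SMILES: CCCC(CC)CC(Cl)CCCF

The parent chain contains 9 carbons (nonane).
The numbering direction is chosen so that the substituent locant set {1,4,6} is lower than {4,6,9} at the first point of difference.
This places a chloro group at C-4; an ethyl group at C-6; a fluoro group at C-1.
Prefixes are listed alphabetically: chloro, ethyl, fluoro.
Assembling the pieces gives 4-chloro-6-ethyl-1-fluorononane.

4-chloro-6-ethyl-1-fluorononane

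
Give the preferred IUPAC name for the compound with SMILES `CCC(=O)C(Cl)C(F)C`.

4-chloro-5-fluorohexan-3-one

The longest carbon chain that includes the carbonyl has 6 carbons, so the parent hydride is hexane.
The principal characteristic group is a ketone (C=O on an internal carbon), named with the suffix -one.
Number the chain so that numbering from this end puts the carbonyl group at C-3 rather than C-4.
This places the carbonyl at C-3; a chloro group at C-4; a fluoro group at C-5.
Prefixes are listed alphabetically: chloro, fluoro.
The name is 4-chloro-5-fluorohexan-3-one.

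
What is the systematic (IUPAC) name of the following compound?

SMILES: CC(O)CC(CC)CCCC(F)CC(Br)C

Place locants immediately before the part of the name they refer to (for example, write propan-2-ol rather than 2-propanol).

10-bromo-4-ethyl-8-fluoroundecan-2-ol

Counting along the main chain through the –OH group gives 11 carbons: the parent is undecane.
An alcohol (–OH) is the principal characteristic group, giving the suffix -ol.
Choose the numbering such that numbering from this end puts the hydroxyl group at C-2 rather than C-10.
This places the hydroxyl at C-2; a bromo group at C-10; an ethyl group at C-4; a fluoro group at C-8.
The substituents are ordered alphabetically, ignoring any di-/tri- multipliers.
Putting it together: 10-bromo-4-ethyl-8-fluoroundecan-2-ol.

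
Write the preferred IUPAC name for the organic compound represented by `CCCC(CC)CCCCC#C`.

7-ethyldec-1-yne

The longest carbon chain that includes the multiple bond has 10 carbons, so the parent hydride is decane.
There is one C≡C triple bond, indicated by the ending -yne.
The numbering direction is chosen so that numbering from this end puts the triple bond at C-1 rather than C-9.
With this numbering: the triple bond between C-1 and C-2; an ethyl group at C-7.
The name is 7-ethyldec-1-yne.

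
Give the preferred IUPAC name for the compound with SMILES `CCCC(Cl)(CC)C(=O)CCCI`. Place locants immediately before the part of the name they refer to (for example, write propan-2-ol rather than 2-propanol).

5-chloro-5-ethyl-1-iodooctan-4-one

Counting along the main chain through the carbonyl gives 8 carbons: the parent is octane.
The highest-priority functional group is a ketone (C=O on an internal carbon), so the name ends in -one.
The numbering direction is chosen so that numbering from this end puts the carbonyl group at C-4 rather than C-5.
With this numbering: the carbonyl at C-4; a chloro group at C-5; an ethyl group at C-5; an iodo group at C-1.
The substituents are ordered alphabetically, ignoring any di-/tri- multipliers.
The name is 5-chloro-5-ethyl-1-iodooctan-4-one.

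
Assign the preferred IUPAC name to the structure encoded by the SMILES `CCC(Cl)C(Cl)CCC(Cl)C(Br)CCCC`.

The parent chain contains 12 carbons (dodecane).
The numbering direction is chosen so that the substituent locant set {3,4,7,8} is lower than {5,6,9,10} at the first point of difference.
That gives a bromo group at C-8; chloro groups at C-3 and C-4 and C-7.
Prefixes are listed alphabetically: bromo, chloro.
Putting it together: 8-bromo-3,4,7-trichlorododecane.

8-bromo-3,4,7-trichlorododecane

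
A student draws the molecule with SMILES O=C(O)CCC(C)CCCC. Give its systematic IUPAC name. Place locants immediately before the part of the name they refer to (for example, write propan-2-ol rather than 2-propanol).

Counting along the main chain through the –COOH group gives 8 carbons: the parent is octane.
A carboxylic acid (terminal –COOH) is the principal characteristic group, giving the suffix -oic acid.
The numbering direction is chosen so that the carboxylic acid carbon is C-1 by definition.
This places a methyl group at C-4.
Assembling the pieces gives 4-methyloctanoic acid.

4-methyloctanoic acid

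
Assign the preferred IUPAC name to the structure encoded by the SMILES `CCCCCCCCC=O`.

The longest chain bearing the –CHO group is 9 carbons long (nonane).
The highest-priority functional group is an aldehyde (terminal –CHO), so the name ends in -al.
Number the chain so that the aldehyde carbon is C-1 by definition.
The name is nonanal.

nonanal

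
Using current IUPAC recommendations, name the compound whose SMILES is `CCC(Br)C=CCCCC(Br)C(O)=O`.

2,8-dibromodec-6-enoic acid

Counting along the main chain through the –COOH group and the multiple bond gives 10 carbons: the parent is decane.
A carboxylic acid (terminal –COOH) is the principal characteristic group, giving the suffix -oic acid.
The chain contains a C=C double bond, so the unsaturation ending is -ene.
The numbering direction is chosen so that the carboxylic acid carbon is C-1 by definition.
With this numbering: the double bond between C-6 and C-7; bromo groups at C-2 and C-8.
The name is 2,8-dibromodec-6-enoic acid.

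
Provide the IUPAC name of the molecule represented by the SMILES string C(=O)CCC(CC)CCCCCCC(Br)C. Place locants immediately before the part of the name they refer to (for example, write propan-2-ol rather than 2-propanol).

11-bromo-4-ethyldodecanal

The longest chain bearing the –CHO group is 12 carbons long (dodecane).
The principal characteristic group is an aldehyde (terminal –CHO), named with the suffix -al.
Choose the numbering such that the aldehyde carbon is C-1 by definition.
This places a bromo group at C-11; an ethyl group at C-4.
Prefixes are listed alphabetically: bromo, ethyl.
The name is 11-bromo-4-ethyldodecanal.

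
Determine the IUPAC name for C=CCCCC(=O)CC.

oct-7-en-3-one

The longest chain bearing the carbonyl and the multiple bond is 8 carbons long (octane).
A ketone (C=O on an internal carbon) is the principal characteristic group, giving the suffix -one.
A C=C double bond in the chain gives the infix -ene-.
The numbering direction is chosen so that numbering from this end puts the carbonyl group at C-3 rather than C-6.
That gives the carbonyl at C-3; the double bond between C-7 and C-8.
The name is oct-7-en-3-one.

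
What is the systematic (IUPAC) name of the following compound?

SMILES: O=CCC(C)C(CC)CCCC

4-ethyl-3-methyloctanal

Counting along the main chain through the –CHO group gives 8 carbons: the parent is octane.
The highest-priority functional group is an aldehyde (terminal –CHO), so the name ends in -al.
Number the chain so that the aldehyde carbon is C-1 by definition.
This places an ethyl group at C-4; a methyl group at C-3.
Prefixes are listed alphabetically: ethyl, methyl.
Putting it together: 4-ethyl-3-methyloctanal.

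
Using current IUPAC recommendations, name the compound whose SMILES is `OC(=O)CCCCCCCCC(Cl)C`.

10-chloroundecanoic acid

The longest carbon chain that includes the –COOH group has 11 carbons, so the parent hydride is undecane.
A carboxylic acid (terminal –COOH) is the principal characteristic group, giving the suffix -oic acid.
The numbering direction is chosen so that the carboxylic acid carbon is C-1 by definition.
That gives a chloro group at C-10.
Assembling the pieces gives 10-chloroundecanoic acid.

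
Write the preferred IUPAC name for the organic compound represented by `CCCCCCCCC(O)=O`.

The longest chain bearing the –COOH group is 9 carbons long (nonane).
A carboxylic acid (terminal –COOH) is the principal characteristic group, giving the suffix -oic acid.
Choose the numbering such that the carboxylic acid carbon is C-1 by definition.
Assembling the pieces gives nonanoic acid.

nonanoic acid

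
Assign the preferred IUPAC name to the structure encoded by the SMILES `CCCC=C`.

pent-1-ene

The longest carbon chain that includes the multiple bond has 5 carbons, so the parent hydride is pentane.
A C=C double bond in the chain gives the infix -ene-.
Number the chain so that numbering from this end puts the double bond at C-1 rather than C-4.
With this numbering: the double bond between C-1 and C-2.
The name is pent-1-ene.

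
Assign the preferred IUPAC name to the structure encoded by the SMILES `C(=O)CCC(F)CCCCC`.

4-fluorononanal

The longest chain bearing the –CHO group is 9 carbons long (nonane).
The highest-priority functional group is an aldehyde (terminal –CHO), so the name ends in -al.
Choose the numbering such that the aldehyde carbon is C-1 by definition.
That gives a fluoro group at C-4.
Assembling the pieces gives 4-fluorononanal.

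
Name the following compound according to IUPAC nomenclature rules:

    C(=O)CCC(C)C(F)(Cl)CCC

5-chloro-5-fluoro-4-methyloctanal

The longest carbon chain that includes the –CHO group has 8 carbons, so the parent hydride is octane.
The highest-priority functional group is an aldehyde (terminal –CHO), so the name ends in -al.
Number the chain so that the aldehyde carbon is C-1 by definition.
This places a chloro group at C-5; a fluoro group at C-5; a methyl group at C-4.
Substituent prefixes are cited in alphabetical order (multiplying prefixes like di-/tri- are ignored for ordering).
Assembling the pieces gives 5-chloro-5-fluoro-4-methyloctanal.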